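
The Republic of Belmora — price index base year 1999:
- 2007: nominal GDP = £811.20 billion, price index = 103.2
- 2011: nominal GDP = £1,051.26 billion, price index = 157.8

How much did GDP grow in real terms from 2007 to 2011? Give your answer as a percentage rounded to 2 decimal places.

Deflate each year: 2007 → 811.20/1.032 = 786.05; 2011 → 1051.26/1.578 = 666.20.
So real GDP changed by 666.20/786.05 − 1 = -0.1525, i.e. -15.25%.

-15.25%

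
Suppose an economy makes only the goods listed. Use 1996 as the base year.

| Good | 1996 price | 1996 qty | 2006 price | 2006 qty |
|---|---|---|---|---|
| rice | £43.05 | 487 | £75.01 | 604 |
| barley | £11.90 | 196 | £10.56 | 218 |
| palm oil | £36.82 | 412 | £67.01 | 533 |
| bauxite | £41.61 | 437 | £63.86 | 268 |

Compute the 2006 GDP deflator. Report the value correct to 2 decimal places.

Nominal GDP 2006 = 75.01·604 + 10.56·218 + 67.01·533 + 63.86·268 = 100438.93.
Real GDP 2006 (at 1996 prices) = 43.05·604 + 11.90·218 + 36.82·533 + 41.61·268 = 59372.94.
Deflator = Nominal/Real × 100 = 100438.93/59372.94 × 100 = 169.166.

169.17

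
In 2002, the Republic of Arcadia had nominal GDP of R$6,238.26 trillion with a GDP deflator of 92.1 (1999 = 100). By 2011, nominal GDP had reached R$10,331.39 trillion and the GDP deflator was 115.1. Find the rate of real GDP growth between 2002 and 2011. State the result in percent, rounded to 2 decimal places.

32.52%

Real GDP 2002 = 6238.26 / 0.921 = 6773.36.
Real GDP 2011 = 10331.39 / 1.151 = 8976.01.
Real growth = 8976.01 / 6773.36 − 1 = 0.3252.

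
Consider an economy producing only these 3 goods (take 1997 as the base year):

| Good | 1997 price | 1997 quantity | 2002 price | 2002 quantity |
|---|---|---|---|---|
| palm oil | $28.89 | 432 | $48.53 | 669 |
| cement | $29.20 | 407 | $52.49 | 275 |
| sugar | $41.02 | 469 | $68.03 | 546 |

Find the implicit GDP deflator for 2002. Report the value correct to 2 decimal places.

Nominal GDP 2002 = 48.53·669 + 52.49·275 + 68.03·546 = 84045.70.
Real GDP 2002 (at 1997 prices) = 28.89·669 + 29.20·275 + 41.02·546 = 49754.33.
Deflator = Nominal/Real × 100 = 84045.70/49754.33 × 100 = 168.921.

168.92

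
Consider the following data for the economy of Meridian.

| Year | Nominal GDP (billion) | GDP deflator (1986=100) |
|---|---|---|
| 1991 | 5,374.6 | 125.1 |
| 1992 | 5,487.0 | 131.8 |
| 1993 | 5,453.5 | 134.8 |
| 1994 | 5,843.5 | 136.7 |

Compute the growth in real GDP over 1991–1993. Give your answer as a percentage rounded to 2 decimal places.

Real GDP 1991 = 5374.6/1.251 = 4296.24.
Real GDP 1993 = 5453.5/1.348 = 4045.62.
Change = 4045.62/4296.24 − 1 = -0.0583.

-5.83%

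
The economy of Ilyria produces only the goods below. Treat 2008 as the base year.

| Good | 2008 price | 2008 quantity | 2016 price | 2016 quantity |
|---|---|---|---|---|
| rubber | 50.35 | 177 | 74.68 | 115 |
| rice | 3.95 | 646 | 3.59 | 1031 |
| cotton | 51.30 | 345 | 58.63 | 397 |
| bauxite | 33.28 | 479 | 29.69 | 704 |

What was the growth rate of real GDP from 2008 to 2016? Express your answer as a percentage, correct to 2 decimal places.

Real GDP 2008 = Nominal GDP 2008 = 50.35·177 + 3.95·646 + 51.30·345 + 33.28·479 = 45103.27.
Real GDP 2016 (at 2008 prices) = 50.35·115 + 3.95·1031 + 51.30·397 + 33.28·704 = 53657.92.
Real growth = 53657.92/45103.27 − 1 = 0.1897.

18.97%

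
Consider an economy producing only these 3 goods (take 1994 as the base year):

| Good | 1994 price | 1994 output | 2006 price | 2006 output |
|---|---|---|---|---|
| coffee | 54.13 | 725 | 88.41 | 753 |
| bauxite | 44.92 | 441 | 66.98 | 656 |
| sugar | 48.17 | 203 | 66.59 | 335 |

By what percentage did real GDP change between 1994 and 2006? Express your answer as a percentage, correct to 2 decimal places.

Real GDP 1994 = Nominal GDP 1994 = 54.13·725 + 44.92·441 + 48.17·203 = 68832.48.
Real GDP 2006 (at 1994 prices) = 54.13·753 + 44.92·656 + 48.17·335 = 86364.36.
Real growth = 86364.36/68832.48 − 1 = 0.2547.

25.47%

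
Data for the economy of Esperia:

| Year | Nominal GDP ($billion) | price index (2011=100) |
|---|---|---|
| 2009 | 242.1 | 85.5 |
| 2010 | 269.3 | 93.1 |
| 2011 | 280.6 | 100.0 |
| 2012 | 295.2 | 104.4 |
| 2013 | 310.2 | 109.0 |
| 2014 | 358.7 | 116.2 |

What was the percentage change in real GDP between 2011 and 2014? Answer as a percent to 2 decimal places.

Real GDP 2011 = 280.6/1.000 = 280.60.
Real GDP 2014 = 358.7/1.162 = 308.69.
Change = 308.69/280.60 − 1 = 0.1001.

10.01%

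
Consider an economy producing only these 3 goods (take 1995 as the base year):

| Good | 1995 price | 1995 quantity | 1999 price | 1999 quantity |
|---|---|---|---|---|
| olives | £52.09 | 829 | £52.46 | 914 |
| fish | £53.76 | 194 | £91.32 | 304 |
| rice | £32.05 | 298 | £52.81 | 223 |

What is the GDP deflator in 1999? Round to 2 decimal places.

Nominal GDP 1999 = 52.46·914 + 91.32·304 + 52.81·223 = 87486.35.
Real GDP 1999 (at 1995 prices) = 52.09·914 + 53.76·304 + 32.05·223 = 71100.45.
Deflator = Nominal/Real × 100 = 87486.35/71100.45 × 100 = 123.046.

123.05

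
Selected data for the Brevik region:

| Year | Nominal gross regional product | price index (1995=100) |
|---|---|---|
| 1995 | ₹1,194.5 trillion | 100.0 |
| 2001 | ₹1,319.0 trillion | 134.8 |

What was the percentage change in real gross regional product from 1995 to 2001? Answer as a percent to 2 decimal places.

-18.08%

Deflate each year: 1995 → 1194.5/1.000 = 1194.50; 2001 → 1319.0/1.348 = 978.49.
So real gross regional product changed by 978.49/1194.50 − 1 = -0.1808, i.e. -18.08%.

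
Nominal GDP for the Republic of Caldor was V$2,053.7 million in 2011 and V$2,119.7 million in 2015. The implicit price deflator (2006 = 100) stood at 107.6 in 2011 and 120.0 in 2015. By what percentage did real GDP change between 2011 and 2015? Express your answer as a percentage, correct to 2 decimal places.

-7.45%

Deflate each year: 2011 → 2053.7/1.076 = 1908.64; 2015 → 2119.7/1.200 = 1766.42.
So real GDP changed by 1766.42/1908.64 − 1 = -0.0745, i.e. -7.45%.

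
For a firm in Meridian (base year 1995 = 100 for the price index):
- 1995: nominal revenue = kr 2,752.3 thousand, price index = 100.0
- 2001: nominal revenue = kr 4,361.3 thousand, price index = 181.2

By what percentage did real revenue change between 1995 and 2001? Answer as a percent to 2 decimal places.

Deflate each year: 1995 → 2752.3/1.000 = 2752.30; 2001 → 4361.3/1.812 = 2406.90.
So real revenue changed by 2406.90/2752.30 − 1 = -0.1255, i.e. -12.55%.

-12.55%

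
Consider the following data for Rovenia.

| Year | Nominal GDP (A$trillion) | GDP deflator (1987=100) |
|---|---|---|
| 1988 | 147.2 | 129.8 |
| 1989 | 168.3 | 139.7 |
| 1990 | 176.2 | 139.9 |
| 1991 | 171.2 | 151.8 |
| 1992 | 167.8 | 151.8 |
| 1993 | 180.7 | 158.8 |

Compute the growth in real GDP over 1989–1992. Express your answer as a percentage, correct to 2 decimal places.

Real GDP 1989 = 168.3/1.397 = 120.47.
Real GDP 1992 = 167.8/1.518 = 110.54.
Change = 110.54/120.47 − 1 = -0.0824.

-8.24%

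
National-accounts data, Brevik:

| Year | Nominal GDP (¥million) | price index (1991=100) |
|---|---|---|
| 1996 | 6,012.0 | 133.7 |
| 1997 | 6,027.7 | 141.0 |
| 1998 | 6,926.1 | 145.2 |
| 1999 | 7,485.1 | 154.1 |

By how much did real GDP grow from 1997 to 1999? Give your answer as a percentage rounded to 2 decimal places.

13.62%

Real GDP 1997 = 6027.7/1.410 = 4274.96.
Real GDP 1999 = 7485.1/1.541 = 4857.30.
Change = 4857.30/4274.96 − 1 = 0.1362.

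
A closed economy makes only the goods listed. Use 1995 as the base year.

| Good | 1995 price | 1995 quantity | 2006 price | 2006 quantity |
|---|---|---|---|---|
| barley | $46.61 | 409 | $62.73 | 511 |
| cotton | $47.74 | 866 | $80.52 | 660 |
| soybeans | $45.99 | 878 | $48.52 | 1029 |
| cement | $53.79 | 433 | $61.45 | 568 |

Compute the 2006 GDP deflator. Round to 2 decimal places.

Nominal GDP 2006 = 62.73·511 + 80.52·660 + 48.52·1029 + 61.45·568 = 170028.91.
Real GDP 2006 (at 1995 prices) = 46.61·511 + 47.74·660 + 45.99·1029 + 53.79·568 = 133202.54.
Deflator = Nominal/Real × 100 = 170028.91/133202.54 × 100 = 127.647.

127.65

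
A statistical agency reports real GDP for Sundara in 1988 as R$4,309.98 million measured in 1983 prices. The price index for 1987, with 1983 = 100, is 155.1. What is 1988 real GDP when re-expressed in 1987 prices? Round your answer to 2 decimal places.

R$6,684.78 million

Real GDP in 1987 prices = Real GDP in 1983 prices × (P_1987/P_1983) = 4309.98 × 1.551 = 6684.78.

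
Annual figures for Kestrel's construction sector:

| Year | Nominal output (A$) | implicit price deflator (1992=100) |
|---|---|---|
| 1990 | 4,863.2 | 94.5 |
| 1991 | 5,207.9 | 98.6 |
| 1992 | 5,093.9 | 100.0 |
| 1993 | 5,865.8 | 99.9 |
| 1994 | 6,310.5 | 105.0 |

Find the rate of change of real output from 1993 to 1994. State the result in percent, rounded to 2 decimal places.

Real output 1993 = 5865.8/0.999 = 5871.67.
Real output 1994 = 6310.5/1.050 = 6010.00.
Change = 6010.00/5871.67 − 1 = 0.0236.

2.36%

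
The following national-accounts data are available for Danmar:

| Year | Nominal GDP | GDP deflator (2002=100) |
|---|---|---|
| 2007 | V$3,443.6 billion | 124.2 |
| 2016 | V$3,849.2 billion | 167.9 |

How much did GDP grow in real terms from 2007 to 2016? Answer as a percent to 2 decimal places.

Deflate each year: 2007 → 3443.6/1.242 = 2772.62; 2016 → 3849.2/1.679 = 2292.56.
So real GDP changed by 2292.56/2772.62 − 1 = -0.1731, i.e. -17.31%.

-17.31%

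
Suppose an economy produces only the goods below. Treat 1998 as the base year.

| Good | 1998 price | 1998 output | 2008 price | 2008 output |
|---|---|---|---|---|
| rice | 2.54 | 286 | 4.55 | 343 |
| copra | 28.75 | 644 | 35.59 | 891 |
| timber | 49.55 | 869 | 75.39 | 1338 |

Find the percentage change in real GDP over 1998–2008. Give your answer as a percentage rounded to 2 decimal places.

48.93%

Real GDP 1998 = Nominal GDP 1998 = 2.54·286 + 28.75·644 + 49.55·869 = 62300.39.
Real GDP 2008 (at 1998 prices) = 2.54·343 + 28.75·891 + 49.55·1338 = 92785.37.
Real growth = 92785.37/62300.39 − 1 = 0.4893.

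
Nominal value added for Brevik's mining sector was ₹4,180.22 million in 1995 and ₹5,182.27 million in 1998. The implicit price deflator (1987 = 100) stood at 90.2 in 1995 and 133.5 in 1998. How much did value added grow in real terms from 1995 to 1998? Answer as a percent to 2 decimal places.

Deflate each year: 1995 → 4180.22/0.902 = 4634.39; 1998 → 5182.27/1.335 = 3881.85.
So real value added changed by 3881.85/4634.39 − 1 = -0.1624, i.e. -16.24%.

-16.24%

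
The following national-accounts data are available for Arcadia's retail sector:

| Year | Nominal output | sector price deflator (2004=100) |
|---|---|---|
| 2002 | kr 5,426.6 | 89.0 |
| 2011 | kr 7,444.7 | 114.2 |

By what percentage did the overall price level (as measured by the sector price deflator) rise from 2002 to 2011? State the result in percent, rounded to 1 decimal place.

Price-level change = 114.2 / 89.0 − 1 = 0.2831.

28.3%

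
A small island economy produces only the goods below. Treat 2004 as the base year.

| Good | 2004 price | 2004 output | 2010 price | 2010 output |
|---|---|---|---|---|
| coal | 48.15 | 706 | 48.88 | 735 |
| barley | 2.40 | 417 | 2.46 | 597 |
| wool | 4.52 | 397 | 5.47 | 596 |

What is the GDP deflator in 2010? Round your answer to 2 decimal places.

102.88

Nominal GDP 2010 = 48.88·735 + 2.46·597 + 5.47·596 = 40655.54.
Real GDP 2010 (at 2004 prices) = 48.15·735 + 2.40·597 + 4.52·596 = 39516.97.
Deflator = Nominal/Real × 100 = 40655.54/39516.97 × 100 = 102.881.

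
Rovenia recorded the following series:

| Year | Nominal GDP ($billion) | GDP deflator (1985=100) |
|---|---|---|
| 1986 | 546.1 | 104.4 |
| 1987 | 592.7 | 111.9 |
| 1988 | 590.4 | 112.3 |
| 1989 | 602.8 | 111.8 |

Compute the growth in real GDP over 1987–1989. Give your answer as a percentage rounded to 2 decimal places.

1.80%

Real GDP 1987 = 592.7/1.119 = 529.67.
Real GDP 1989 = 602.8/1.118 = 539.18.
Change = 539.18/529.67 − 1 = 0.0180.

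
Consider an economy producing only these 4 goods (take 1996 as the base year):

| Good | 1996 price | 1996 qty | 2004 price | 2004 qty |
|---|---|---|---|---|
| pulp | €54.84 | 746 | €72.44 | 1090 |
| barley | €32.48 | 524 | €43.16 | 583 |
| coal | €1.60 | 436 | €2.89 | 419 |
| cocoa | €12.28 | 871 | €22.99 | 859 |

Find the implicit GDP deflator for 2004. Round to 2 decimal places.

Nominal GDP 2004 = 72.44·1090 + 43.16·583 + 2.89·419 + 22.99·859 = 125081.20.
Real GDP 2004 (at 1996 prices) = 54.84·1090 + 32.48·583 + 1.60·419 + 12.28·859 = 89930.36.
Deflator = Nominal/Real × 100 = 125081.20/89930.36 × 100 = 139.087.

139.09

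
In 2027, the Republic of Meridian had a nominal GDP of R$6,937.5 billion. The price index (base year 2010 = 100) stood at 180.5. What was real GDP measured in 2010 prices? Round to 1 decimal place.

R$3,843.5 billion

Real GDP = Nominal / (price index/100) = 6937.5 / 1.805 = 3843.49.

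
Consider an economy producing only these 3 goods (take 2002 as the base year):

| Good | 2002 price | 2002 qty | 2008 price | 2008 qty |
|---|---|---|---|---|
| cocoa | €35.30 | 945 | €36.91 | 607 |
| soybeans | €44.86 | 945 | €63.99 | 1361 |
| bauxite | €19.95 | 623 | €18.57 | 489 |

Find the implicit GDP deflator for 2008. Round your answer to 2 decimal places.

128.56

Nominal GDP 2008 = 36.91·607 + 63.99·1361 + 18.57·489 = 118575.49.
Real GDP 2008 (at 2002 prices) = 35.30·607 + 44.86·1361 + 19.95·489 = 92237.11.
Deflator = Nominal/Real × 100 = 118575.49/92237.11 × 100 = 128.555.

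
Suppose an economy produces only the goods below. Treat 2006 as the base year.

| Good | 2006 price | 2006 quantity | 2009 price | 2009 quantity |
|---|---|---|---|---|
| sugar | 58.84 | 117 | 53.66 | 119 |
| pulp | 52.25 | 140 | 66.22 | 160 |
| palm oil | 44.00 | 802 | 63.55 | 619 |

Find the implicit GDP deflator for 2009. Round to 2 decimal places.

Nominal GDP 2009 = 53.66·119 + 66.22·160 + 63.55·619 = 56318.19.
Real GDP 2009 (at 2006 prices) = 58.84·119 + 52.25·160 + 44.00·619 = 42597.96.
Deflator = Nominal/Real × 100 = 56318.19/42597.96 × 100 = 132.209.

132.21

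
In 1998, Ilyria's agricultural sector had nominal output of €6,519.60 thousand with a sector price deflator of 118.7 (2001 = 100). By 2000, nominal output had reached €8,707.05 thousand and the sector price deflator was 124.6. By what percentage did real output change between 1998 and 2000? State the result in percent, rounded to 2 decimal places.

27.23%

Deflate each year: 1998 → 6519.60/1.187 = 5492.50; 2000 → 8707.05/1.246 = 6988.00.
So real output changed by 6988.00/5492.50 − 1 = 0.2723, i.e. 27.23%.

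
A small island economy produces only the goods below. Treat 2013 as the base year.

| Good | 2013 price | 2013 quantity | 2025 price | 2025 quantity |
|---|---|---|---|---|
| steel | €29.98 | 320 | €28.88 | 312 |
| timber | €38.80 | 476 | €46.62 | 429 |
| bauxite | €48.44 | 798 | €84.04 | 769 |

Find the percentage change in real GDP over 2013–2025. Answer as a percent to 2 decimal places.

-5.20%

Real GDP 2013 = Nominal GDP 2013 = 29.98·320 + 38.80·476 + 48.44·798 = 66717.52.
Real GDP 2025 (at 2013 prices) = 29.98·312 + 38.80·429 + 48.44·769 = 63249.32.
Real growth = 63249.32/66717.52 − 1 = -0.0520.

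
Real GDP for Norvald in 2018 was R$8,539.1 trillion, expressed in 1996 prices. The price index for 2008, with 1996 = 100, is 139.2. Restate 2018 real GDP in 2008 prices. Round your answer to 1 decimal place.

Real GDP in 2008 prices = Real GDP in 1996 prices × (P_2008/P_1996) = 8539.1 × 1.392 = 11886.43.

R$11,886.4 trillion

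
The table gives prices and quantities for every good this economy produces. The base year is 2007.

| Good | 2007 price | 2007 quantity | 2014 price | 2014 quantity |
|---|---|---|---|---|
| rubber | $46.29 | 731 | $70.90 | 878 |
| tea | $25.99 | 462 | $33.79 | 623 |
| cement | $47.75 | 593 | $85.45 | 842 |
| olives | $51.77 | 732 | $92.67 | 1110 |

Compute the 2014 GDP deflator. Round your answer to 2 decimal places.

Nominal GDP 2014 = 70.90·878 + 33.79·623 + 85.45·842 + 92.67·1110 = 258113.97.
Real GDP 2014 (at 2007 prices) = 46.29·878 + 25.99·623 + 47.75·842 + 51.77·1110 = 154504.59.
Deflator = Nominal/Real × 100 = 258113.97/154504.59 × 100 = 167.059.

167.06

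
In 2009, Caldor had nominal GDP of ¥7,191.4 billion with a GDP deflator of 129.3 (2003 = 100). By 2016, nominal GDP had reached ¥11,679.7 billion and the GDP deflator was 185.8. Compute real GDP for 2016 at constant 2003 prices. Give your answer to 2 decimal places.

¥6,286.17 billion

Real GDP = Nominal / (GDP deflator/100) = 11679.7 / 1.858 = 6286.17.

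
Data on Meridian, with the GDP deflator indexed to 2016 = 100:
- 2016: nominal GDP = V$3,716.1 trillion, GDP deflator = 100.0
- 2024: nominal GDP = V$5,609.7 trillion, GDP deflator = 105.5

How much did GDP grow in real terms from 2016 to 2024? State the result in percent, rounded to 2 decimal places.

43.09%

Real GDP 2016 = 3716.1 / 1.000 = 3716.10.
Real GDP 2024 = 5609.7 / 1.055 = 5317.25.
Real growth = 5317.25 / 3716.10 − 1 = 0.4309.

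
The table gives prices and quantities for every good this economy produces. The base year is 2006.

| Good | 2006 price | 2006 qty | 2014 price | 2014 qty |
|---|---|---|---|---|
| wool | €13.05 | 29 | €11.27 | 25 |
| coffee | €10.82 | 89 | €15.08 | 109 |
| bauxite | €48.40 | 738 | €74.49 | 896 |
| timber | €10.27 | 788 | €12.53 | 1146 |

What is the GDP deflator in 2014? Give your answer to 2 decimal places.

146.59

Nominal GDP 2014 = 11.27·25 + 15.08·109 + 74.49·896 + 12.53·1146 = 83027.89.
Real GDP 2014 (at 2006 prices) = 13.05·25 + 10.82·109 + 48.40·896 + 10.27·1146 = 56641.45.
Deflator = Nominal/Real × 100 = 83027.89/56641.45 × 100 = 146.585.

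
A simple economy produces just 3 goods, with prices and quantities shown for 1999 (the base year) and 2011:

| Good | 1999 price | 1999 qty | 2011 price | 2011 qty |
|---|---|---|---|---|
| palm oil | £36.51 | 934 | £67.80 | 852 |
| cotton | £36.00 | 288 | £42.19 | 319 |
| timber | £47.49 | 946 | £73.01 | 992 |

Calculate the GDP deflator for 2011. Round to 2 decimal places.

160.14

Nominal GDP 2011 = 67.80·852 + 42.19·319 + 73.01·992 = 143650.13.
Real GDP 2011 (at 1999 prices) = 36.51·852 + 36.00·319 + 47.49·992 = 89700.60.
Deflator = Nominal/Real × 100 = 143650.13/89700.60 × 100 = 160.144.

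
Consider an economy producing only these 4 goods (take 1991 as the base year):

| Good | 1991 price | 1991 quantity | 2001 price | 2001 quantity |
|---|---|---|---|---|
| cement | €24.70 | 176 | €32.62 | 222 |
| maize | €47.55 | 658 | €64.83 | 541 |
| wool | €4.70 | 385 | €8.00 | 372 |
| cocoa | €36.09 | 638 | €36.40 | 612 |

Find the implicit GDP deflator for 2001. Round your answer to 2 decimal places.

Nominal GDP 2001 = 32.62·222 + 64.83·541 + 8.00·372 + 36.40·612 = 67567.47.
Real GDP 2001 (at 1991 prices) = 24.70·222 + 47.55·541 + 4.70·372 + 36.09·612 = 55043.43.
Deflator = Nominal/Real × 100 = 67567.47/55043.43 × 100 = 122.753.

122.75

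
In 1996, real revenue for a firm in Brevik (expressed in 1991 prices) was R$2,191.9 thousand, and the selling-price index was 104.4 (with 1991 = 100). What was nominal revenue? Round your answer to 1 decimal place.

Nominal revenue = Real × (selling-price index/100) = 2191.9 × 1.044 = 2288.34.

R$2,288.3 thousand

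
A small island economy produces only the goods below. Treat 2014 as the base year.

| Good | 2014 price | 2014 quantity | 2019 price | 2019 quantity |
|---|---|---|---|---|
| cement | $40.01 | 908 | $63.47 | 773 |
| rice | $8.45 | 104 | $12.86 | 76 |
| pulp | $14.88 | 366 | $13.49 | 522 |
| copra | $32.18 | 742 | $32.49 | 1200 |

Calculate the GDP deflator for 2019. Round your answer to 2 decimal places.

Nominal GDP 2019 = 63.47·773 + 12.86·76 + 13.49·522 + 32.49·1200 = 96069.45.
Real GDP 2019 (at 2014 prices) = 40.01·773 + 8.45·76 + 14.88·522 + 32.18·1200 = 77953.29.
Deflator = Nominal/Real × 100 = 96069.45/77953.29 × 100 = 123.240.

123.24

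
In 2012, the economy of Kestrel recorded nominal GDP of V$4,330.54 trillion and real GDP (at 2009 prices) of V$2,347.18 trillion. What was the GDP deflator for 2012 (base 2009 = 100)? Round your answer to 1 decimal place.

GDP deflator = (Nominal / Real) × 100 = 4330.54 / 2347.18 × 100 = 184.50.

184.5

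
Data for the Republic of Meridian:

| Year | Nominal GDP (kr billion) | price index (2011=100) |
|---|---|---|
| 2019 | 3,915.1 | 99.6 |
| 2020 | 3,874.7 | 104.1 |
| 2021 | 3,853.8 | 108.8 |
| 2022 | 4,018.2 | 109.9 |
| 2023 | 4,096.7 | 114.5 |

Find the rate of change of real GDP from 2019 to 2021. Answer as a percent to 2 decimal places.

-9.89%

Real GDP 2019 = 3915.1/0.996 = 3930.82.
Real GDP 2021 = 3853.8/1.088 = 3542.10.
Change = 3542.10/3930.82 − 1 = -0.0989.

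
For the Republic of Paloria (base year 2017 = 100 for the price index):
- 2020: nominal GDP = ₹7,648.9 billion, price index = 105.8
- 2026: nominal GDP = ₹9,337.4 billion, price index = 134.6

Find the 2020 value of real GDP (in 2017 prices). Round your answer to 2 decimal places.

Real GDP = Nominal / (price index/100) = 7648.9 / 1.058 = 7229.58.

₹7,229.58 billion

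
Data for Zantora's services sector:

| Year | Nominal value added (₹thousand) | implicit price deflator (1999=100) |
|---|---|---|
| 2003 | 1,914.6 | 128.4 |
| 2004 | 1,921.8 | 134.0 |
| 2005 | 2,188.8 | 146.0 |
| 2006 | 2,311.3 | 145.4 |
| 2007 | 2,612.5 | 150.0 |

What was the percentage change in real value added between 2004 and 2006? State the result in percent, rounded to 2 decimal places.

10.84%

Real value added 2004 = 1921.8/1.340 = 1434.18.
Real value added 2006 = 2311.3/1.454 = 1589.61.
Change = 1589.61/1434.18 − 1 = 0.1084.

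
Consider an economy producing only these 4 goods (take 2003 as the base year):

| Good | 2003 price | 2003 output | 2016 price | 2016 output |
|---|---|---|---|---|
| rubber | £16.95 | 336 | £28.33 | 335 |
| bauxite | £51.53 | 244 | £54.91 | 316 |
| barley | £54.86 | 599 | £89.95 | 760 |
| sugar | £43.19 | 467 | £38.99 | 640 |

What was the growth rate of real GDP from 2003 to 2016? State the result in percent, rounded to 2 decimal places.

Real GDP 2003 = Nominal GDP 2003 = 16.95·336 + 51.53·244 + 54.86·599 + 43.19·467 = 71299.39.
Real GDP 2016 (at 2003 prices) = 16.95·335 + 51.53·316 + 54.86·760 + 43.19·640 = 91296.93.
Real growth = 91296.93/71299.39 − 1 = 0.2805.

28.05%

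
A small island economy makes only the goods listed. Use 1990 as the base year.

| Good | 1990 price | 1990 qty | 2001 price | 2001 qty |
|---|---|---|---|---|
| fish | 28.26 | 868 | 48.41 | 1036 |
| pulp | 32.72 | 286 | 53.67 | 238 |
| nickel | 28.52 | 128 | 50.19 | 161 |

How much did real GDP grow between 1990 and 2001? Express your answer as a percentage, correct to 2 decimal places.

Real GDP 1990 = Nominal GDP 1990 = 28.26·868 + 32.72·286 + 28.52·128 = 37538.16.
Real GDP 2001 (at 1990 prices) = 28.26·1036 + 32.72·238 + 28.52·161 = 41656.44.
Real growth = 41656.44/37538.16 − 1 = 0.1097.

10.97%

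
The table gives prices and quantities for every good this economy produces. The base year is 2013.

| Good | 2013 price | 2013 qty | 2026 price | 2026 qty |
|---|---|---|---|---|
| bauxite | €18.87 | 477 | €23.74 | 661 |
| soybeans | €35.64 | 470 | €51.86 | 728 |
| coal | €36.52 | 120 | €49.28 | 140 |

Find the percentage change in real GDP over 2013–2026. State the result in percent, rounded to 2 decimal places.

Real GDP 2013 = Nominal GDP 2013 = 18.87·477 + 35.64·470 + 36.52·120 = 30134.19.
Real GDP 2026 (at 2013 prices) = 18.87·661 + 35.64·728 + 36.52·140 = 43531.79.
Real growth = 43531.79/30134.19 − 1 = 0.4446.

44.46%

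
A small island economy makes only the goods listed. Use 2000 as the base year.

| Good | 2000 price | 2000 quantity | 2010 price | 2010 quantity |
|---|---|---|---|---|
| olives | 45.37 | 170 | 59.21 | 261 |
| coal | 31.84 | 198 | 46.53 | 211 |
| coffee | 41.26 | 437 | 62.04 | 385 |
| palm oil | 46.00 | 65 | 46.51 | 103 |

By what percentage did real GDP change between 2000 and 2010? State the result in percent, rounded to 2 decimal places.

Real GDP 2000 = Nominal GDP 2000 = 45.37·170 + 31.84·198 + 41.26·437 + 46.00·65 = 35037.84.
Real GDP 2010 (at 2000 prices) = 45.37·261 + 31.84·211 + 41.26·385 + 46.00·103 = 39182.91.
Real growth = 39182.91/35037.84 − 1 = 0.1183.

11.83%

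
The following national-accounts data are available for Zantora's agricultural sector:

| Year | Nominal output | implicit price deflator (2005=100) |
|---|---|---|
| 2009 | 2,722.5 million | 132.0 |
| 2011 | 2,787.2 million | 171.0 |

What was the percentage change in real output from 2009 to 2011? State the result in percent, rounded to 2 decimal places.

Real output 2009 = 2722.5 / 1.320 = 2062.50.
Real output 2011 = 2787.2 / 1.710 = 1629.94.
Real growth = 1629.94 / 2062.50 − 1 = -0.2097.

-20.97%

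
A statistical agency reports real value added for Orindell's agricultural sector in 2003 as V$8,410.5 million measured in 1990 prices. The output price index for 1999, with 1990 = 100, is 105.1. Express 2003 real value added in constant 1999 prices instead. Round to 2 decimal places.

Real value added in 1999 prices = Real value added in 1990 prices × (P_1999/P_1990) = 8410.5 × 1.051 = 8839.44.

V$8,839.44 million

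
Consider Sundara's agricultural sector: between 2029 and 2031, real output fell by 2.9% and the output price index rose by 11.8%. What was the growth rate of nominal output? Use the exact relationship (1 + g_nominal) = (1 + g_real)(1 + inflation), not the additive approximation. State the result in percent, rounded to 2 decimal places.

8.56%

(1 + g_nom) = (1 + g_real)(1 + π) = 0.9710 × 1.1180 = 1.08558.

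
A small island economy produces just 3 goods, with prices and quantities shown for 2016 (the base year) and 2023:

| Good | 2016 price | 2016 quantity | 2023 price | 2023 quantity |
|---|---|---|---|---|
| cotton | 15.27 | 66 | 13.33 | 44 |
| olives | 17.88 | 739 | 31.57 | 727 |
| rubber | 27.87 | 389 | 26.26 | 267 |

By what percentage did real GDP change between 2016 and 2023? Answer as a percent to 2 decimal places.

Real GDP 2016 = Nominal GDP 2016 = 15.27·66 + 17.88·739 + 27.87·389 = 25062.57.
Real GDP 2023 (at 2016 prices) = 15.27·44 + 17.88·727 + 27.87·267 = 21111.93.
Real growth = 21111.93/25062.57 − 1 = -0.1576.

-15.76%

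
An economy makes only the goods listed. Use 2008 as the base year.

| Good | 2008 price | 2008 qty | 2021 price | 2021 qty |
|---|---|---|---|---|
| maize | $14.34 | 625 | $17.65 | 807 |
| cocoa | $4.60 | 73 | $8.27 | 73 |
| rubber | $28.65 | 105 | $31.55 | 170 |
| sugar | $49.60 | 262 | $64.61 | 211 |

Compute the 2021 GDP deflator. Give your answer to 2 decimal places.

Nominal GDP 2021 = 17.65·807 + 8.27·73 + 31.55·170 + 64.61·211 = 33843.47.
Real GDP 2021 (at 2008 prices) = 14.34·807 + 4.60·73 + 28.65·170 + 49.60·211 = 27244.28.
Deflator = Nominal/Real × 100 = 33843.47/27244.28 × 100 = 124.222.

124.22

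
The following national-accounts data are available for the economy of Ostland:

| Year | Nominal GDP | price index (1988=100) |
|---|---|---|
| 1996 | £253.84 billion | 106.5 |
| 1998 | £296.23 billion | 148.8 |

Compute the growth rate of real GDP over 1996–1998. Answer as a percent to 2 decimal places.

Real GDP 1996 = 253.84 / 1.065 = 238.35.
Real GDP 1998 = 296.23 / 1.488 = 199.08.
Real growth = 199.08 / 238.35 − 1 = -0.1648.

-16.48%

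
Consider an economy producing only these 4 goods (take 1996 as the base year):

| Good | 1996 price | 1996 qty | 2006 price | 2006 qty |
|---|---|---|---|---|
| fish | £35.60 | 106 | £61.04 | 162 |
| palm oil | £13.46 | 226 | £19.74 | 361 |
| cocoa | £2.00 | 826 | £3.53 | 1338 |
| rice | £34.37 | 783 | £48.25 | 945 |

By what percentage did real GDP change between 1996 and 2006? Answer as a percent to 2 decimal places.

29.40%

Real GDP 1996 = Nominal GDP 1996 = 35.60·106 + 13.46·226 + 2.00·826 + 34.37·783 = 35379.27.
Real GDP 2006 (at 1996 prices) = 35.60·162 + 13.46·361 + 2.00·1338 + 34.37·945 = 45781.91.
Real growth = 45781.91/35379.27 − 1 = 0.2940.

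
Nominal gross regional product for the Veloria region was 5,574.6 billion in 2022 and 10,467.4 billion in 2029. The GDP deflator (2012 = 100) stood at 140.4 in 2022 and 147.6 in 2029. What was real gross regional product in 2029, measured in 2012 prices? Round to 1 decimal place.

Real gross regional product = Nominal / (GDP deflator/100) = 10467.4 / 1.476 = 7091.73.

7,091.7 billion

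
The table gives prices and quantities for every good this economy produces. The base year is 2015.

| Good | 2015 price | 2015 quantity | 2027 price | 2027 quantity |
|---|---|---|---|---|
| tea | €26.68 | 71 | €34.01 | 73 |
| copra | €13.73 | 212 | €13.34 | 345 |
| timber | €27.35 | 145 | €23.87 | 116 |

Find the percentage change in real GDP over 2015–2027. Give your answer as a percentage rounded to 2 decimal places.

12.39%

Real GDP 2015 = Nominal GDP 2015 = 26.68·71 + 13.73·212 + 27.35·145 = 8770.79.
Real GDP 2027 (at 2015 prices) = 26.68·73 + 13.73·345 + 27.35·116 = 9857.09.
Real growth = 9857.09/8770.79 − 1 = 0.1239.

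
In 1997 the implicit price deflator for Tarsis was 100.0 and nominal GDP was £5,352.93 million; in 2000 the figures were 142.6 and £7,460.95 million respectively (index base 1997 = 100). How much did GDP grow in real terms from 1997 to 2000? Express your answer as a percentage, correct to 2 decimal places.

-2.26%

Deflate each year: 1997 → 5352.93/1.000 = 5352.93; 2000 → 7460.95/1.426 = 5232.08.
So real GDP changed by 5232.08/5352.93 − 1 = -0.0226, i.e. -2.26%.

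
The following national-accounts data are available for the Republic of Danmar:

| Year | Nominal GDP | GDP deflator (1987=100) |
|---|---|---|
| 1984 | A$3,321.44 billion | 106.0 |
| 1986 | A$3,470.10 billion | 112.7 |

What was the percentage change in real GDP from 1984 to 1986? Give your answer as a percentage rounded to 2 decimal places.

Real GDP 1984 = 3321.44 / 1.060 = 3133.43.
Real GDP 1986 = 3470.10 / 1.127 = 3079.06.
Real growth = 3079.06 / 3133.43 − 1 = -0.0174.

-1.74%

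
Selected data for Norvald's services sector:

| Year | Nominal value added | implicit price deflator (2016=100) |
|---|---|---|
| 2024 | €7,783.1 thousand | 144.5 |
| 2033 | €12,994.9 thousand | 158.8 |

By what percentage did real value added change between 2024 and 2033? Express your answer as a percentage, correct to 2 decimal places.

Deflate each year: 2024 → 7783.1/1.445 = 5386.23; 2033 → 12994.9/1.588 = 8183.19.
So real value added changed by 8183.19/5386.23 − 1 = 0.5193, i.e. 51.93%.

51.93%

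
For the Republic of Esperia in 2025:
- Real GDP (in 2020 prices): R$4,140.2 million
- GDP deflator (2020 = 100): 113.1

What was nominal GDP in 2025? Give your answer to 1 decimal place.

R$4,682.6 million

Nominal GDP = Real × (GDP deflator/100) = 4140.2 × 1.131 = 4682.57.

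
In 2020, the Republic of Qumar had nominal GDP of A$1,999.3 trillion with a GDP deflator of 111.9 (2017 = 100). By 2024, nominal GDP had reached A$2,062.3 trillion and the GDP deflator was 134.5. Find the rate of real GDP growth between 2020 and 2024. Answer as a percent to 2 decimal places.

Real GDP 2020 = 1999.3 / 1.119 = 1786.68.
Real GDP 2024 = 2062.3 / 1.345 = 1533.31.
Real growth = 1533.31 / 1786.68 − 1 = -0.1418.

-14.18%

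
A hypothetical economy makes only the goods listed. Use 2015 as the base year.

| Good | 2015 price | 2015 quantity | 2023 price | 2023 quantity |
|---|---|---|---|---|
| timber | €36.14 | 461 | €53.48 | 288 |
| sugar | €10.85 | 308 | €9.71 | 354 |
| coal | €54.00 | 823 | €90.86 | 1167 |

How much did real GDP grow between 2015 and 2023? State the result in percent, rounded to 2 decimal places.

19.90%

Real GDP 2015 = Nominal GDP 2015 = 36.14·461 + 10.85·308 + 54.00·823 = 64444.34.
Real GDP 2023 (at 2015 prices) = 36.14·288 + 10.85·354 + 54.00·1167 = 77267.22.
Real growth = 77267.22/64444.34 − 1 = 0.1990.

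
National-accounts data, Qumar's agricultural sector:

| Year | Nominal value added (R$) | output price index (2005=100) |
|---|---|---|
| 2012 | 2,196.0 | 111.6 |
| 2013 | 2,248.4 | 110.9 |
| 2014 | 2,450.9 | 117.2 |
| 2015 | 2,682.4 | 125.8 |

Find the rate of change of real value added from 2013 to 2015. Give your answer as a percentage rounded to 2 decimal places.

Real value added 2013 = 2248.4/1.109 = 2027.41.
Real value added 2015 = 2682.4/1.258 = 2132.27.
Change = 2132.27/2027.41 − 1 = 0.0517.

5.17%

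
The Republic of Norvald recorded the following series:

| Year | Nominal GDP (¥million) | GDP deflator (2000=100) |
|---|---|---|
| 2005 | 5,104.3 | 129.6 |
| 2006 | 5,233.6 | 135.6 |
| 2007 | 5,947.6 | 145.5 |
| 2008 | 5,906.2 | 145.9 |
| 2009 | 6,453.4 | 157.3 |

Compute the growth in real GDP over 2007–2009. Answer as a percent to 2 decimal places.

Real GDP 2007 = 5947.6/1.455 = 4087.70.
Real GDP 2009 = 6453.4/1.573 = 4102.61.
Change = 4102.61/4087.70 − 1 = 0.0036.

0.36%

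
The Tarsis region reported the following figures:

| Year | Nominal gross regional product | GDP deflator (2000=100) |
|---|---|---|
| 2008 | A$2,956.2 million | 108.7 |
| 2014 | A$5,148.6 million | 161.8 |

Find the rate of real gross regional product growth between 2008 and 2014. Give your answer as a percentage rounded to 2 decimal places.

Real gross regional product 2008 = 2956.2 / 1.087 = 2719.60.
Real gross regional product 2014 = 5148.6 / 1.618 = 3182.08.
Real growth = 3182.08 / 2719.60 − 1 = 0.1701.

17.01%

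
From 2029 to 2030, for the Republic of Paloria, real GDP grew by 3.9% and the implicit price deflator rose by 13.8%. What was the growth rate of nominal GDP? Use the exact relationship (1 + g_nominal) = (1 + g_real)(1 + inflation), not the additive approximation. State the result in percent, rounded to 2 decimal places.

(1 + g_nom) = (1 + g_real)(1 + π) = 1.0390 × 1.1380 = 1.18238.

18.24%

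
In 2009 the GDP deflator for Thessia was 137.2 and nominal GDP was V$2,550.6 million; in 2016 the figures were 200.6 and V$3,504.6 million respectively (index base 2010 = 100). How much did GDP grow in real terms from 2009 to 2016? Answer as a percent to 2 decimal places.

Deflate each year: 2009 → 2550.6/1.372 = 1859.04; 2016 → 3504.6/2.006 = 1747.06.
So real GDP changed by 1747.06/1859.04 − 1 = -0.0602, i.e. -6.02%.

-6.02%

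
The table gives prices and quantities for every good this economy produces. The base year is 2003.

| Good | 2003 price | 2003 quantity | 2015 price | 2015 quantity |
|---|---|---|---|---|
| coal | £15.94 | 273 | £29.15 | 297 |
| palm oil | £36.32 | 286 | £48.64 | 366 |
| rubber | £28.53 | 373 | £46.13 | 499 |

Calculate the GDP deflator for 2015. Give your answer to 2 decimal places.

Nominal GDP 2015 = 29.15·297 + 48.64·366 + 46.13·499 = 49478.66.
Real GDP 2015 (at 2003 prices) = 15.94·297 + 36.32·366 + 28.53·499 = 32263.77.
Deflator = Nominal/Real × 100 = 49478.66/32263.77 × 100 = 153.357.

153.36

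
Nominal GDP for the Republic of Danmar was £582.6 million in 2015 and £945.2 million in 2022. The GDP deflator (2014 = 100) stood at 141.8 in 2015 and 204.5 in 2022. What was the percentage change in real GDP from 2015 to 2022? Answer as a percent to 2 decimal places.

12.50%

Deflate each year: 2015 → 582.6/1.418 = 410.86; 2022 → 945.2/2.045 = 462.20.
So real GDP changed by 462.20/410.86 − 1 = 0.1250, i.e. 12.50%.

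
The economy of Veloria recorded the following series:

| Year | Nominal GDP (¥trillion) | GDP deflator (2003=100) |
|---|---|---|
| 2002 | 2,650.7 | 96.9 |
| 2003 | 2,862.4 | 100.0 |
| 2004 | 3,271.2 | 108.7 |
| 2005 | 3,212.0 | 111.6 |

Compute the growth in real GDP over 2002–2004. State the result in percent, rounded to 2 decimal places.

10.01%

Real GDP 2002 = 2650.7/0.969 = 2735.50.
Real GDP 2004 = 3271.2/1.087 = 3009.38.
Change = 3009.38/2735.50 − 1 = 0.1001.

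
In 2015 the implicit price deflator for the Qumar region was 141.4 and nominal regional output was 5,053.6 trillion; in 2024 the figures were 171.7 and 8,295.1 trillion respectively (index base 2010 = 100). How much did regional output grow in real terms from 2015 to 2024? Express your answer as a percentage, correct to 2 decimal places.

Deflate each year: 2015 → 5053.6/1.414 = 3573.97; 2024 → 8295.1/1.717 = 4831.16.
So real regional output changed by 4831.16/3573.97 − 1 = 0.3518, i.e. 35.18%.

35.18%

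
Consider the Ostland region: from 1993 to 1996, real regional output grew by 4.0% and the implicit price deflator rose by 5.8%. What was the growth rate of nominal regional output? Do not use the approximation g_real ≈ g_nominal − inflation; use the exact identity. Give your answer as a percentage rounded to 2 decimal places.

(1 + g_nom) = (1 + g_real)(1 + π) = 1.0400 × 1.0580 = 1.10032.

10.03%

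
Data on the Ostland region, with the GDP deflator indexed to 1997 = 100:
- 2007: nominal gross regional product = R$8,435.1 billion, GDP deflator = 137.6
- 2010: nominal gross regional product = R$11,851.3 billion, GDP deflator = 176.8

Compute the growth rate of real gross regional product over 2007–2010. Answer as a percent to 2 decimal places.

9.35%

Deflate each year: 2007 → 8435.1/1.376 = 6130.16; 2010 → 11851.3/1.768 = 6703.22.
So real gross regional product changed by 6703.22/6130.16 − 1 = 0.0935, i.e. 9.35%.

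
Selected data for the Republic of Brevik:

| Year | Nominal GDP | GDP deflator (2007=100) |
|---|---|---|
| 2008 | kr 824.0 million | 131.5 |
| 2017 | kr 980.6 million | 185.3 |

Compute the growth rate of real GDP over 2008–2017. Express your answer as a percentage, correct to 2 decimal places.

-15.55%

Real GDP 2008 = 824.0 / 1.315 = 626.62.
Real GDP 2017 = 980.6 / 1.853 = 529.20.
Real growth = 529.20 / 626.62 − 1 = -0.1555.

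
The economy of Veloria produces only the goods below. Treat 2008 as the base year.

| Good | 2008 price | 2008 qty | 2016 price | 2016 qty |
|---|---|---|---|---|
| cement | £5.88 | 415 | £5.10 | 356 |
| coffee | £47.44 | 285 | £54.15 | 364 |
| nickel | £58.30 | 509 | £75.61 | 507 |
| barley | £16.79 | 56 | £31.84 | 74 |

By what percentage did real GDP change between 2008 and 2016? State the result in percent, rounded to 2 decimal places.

7.70%

Real GDP 2008 = Nominal GDP 2008 = 5.88·415 + 47.44·285 + 58.30·509 + 16.79·56 = 46575.54.
Real GDP 2016 (at 2008 prices) = 5.88·356 + 47.44·364 + 58.30·507 + 16.79·74 = 50162.00.
Real growth = 50162.00/46575.54 − 1 = 0.0770.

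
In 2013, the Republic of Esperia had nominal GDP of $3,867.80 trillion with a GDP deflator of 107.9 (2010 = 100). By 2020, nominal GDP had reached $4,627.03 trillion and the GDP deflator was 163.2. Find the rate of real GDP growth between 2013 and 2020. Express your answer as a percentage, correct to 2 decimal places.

-20.91%

Deflate each year: 2013 → 3867.80/1.079 = 3584.62; 2020 → 4627.03/1.632 = 2835.19.
So real GDP changed by 2835.19/3584.62 − 1 = -0.2091, i.e. -20.91%.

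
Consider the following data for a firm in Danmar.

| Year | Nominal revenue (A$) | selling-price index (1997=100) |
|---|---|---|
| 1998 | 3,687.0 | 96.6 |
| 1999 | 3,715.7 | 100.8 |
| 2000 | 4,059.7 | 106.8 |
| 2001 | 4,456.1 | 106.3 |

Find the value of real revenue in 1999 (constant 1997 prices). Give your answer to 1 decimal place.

A$3,686.2

Real revenue 1999 = 3715.7 / 1.008 = 3686.21.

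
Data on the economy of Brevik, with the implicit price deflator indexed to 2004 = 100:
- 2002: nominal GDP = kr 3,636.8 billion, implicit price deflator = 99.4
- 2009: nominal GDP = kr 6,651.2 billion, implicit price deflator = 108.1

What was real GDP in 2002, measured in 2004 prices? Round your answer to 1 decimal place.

Real GDP = Nominal / (implicit price deflator/100) = 3636.8 / 0.994 = 3658.75.

kr 3,658.8 billion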